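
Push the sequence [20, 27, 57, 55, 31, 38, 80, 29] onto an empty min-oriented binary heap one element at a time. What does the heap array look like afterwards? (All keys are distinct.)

[20, 27, 38, 29, 31, 57, 80, 55]

Insert 20:
  append 20 at index 0 → [20] (no swap needed)
Insert 27:
  append 27 at index 1 → [20, 27] (no swap needed)
Insert 57:
  append 57 at index 2 → [20, 27, 57] (no swap needed)
Insert 55:
  append 55 at index 3 → [20, 27, 57, 55] (no swap needed)
Insert 31:
  append 31 at index 4 → [20, 27, 57, 55, 31] (no swap needed)
Insert 38:
  append 38 at index 5 → [20, 27, 57, 55, 31, 38]
  38 < parent 57 at index 2, swap → [20, 27, 38, 55, 31, 57]
Insert 80:
  append 80 at index 6 → [20, 27, 38, 55, 31, 57, 80] (no swap needed)
Insert 29:
  append 29 at index 7 → [20, 27, 38, 55, 31, 57, 80, 29]
  29 < parent 55 at index 3, swap → [20, 27, 38, 29, 31, 57, 80, 55]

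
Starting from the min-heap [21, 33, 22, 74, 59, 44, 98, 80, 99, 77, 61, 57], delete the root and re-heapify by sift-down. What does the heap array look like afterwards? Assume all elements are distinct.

[22, 33, 44, 74, 59, 57, 98, 80, 99, 77, 61]

remove root 21; move last element 57 to root → [57, 33, 22, 74, 59, 44, 98, 80, 99, 77, 61]
57 vs smaller child 22 at index 2, swap → [22, 33, 57, 74, 59, 44, 98, 80, 99, 77, 61]
57 vs smaller child 44 at index 5, swap → [22, 33, 44, 74, 59, 57, 98, 80, 99, 77, 61]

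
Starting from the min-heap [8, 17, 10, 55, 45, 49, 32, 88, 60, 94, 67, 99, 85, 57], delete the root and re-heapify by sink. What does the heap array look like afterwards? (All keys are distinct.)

[10, 17, 32, 55, 45, 49, 57, 88, 60, 94, 67, 99, 85]

remove root 8; move last element 57 to root → [57, 17, 10, 55, 45, 49, 32, 88, 60, 94, 67, 99, 85]
57 vs smaller child 10 at index 2, swap → [10, 17, 57, 55, 45, 49, 32, 88, 60, 94, 67, 99, 85]
57 vs smaller child 32 at index 6, swap → [10, 17, 32, 55, 45, 49, 57, 88, 60, 94, 67, 99, 85]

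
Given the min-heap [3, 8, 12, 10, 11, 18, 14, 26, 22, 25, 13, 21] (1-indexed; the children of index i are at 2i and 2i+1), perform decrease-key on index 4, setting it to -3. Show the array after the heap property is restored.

set index 4 from 10 to -3 → [3, 8, 12, -3, 11, 18, 14, 26, 22, 25, 13, 21]
-3 < parent 8 at index 2, swap → [3, -3, 12, 8, 11, 18, 14, 26, 22, 25, 13, 21]
-3 < parent 3 at index 1, swap → [-3, 3, 12, 8, 11, 18, 14, 26, 22, 25, 13, 21]

[-3, 3, 12, 8, 11, 18, 14, 26, 22, 25, 13, 21]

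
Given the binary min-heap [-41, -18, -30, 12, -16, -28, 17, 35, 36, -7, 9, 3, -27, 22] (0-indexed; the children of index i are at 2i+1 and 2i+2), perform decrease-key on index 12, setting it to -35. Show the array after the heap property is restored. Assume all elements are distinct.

[-41, -18, -35, 12, -16, -30, 17, 35, 36, -7, 9, 3, -28, 22]

set index 12 from -27 to -35 → [-41, -18, -30, 12, -16, -28, 17, 35, 36, -7, 9, 3, -35, 22]
-35 < parent -28 at index 5, swap → [-41, -18, -30, 12, -16, -35, 17, 35, 36, -7, 9, 3, -28, 22]
-35 < parent -30 at index 2, swap → [-41, -18, -35, 12, -16, -30, 17, 35, 36, -7, 9, 3, -28, 22]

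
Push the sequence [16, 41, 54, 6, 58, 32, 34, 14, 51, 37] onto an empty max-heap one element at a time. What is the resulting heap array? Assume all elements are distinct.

[58, 54, 41, 51, 37, 32, 34, 6, 14, 16]

Insert 16:
  append 16 at index 0 → [16] (no swap needed)
Insert 41:
  append 41 at index 1 → [16, 41]
  41 > parent 16 at index 0, swap → [41, 16]
Insert 54:
  append 54 at index 2 → [41, 16, 54]
  54 > parent 41 at index 0, swap → [54, 16, 41]
Insert 6:
  append 6 at index 3 → [54, 16, 41, 6] (no swap needed)
Insert 58:
  append 58 at index 4 → [54, 16, 41, 6, 58]
  58 > parent 16 at index 1, swap → [54, 58, 41, 6, 16]
  58 > parent 54 at index 0, swap → [58, 54, 41, 6, 16]
Insert 32:
  append 32 at index 5 → [58, 54, 41, 6, 16, 32] (no swap needed)
Insert 34:
  append 34 at index 6 → [58, 54, 41, 6, 16, 32, 34] (no swap needed)
Insert 14:
  append 14 at index 7 → [58, 54, 41, 6, 16, 32, 34, 14]
  14 > parent 6 at index 3, swap → [58, 54, 41, 14, 16, 32, 34, 6]
Insert 51:
  append 51 at index 8 → [58, 54, 41, 14, 16, 32, 34, 6, 51]
  51 > parent 14 at index 3, swap → [58, 54, 41, 51, 16, 32, 34, 6, 14]
Insert 37:
  append 37 at index 9 → [58, 54, 41, 51, 16, 32, 34, 6, 14, 37]
  37 > parent 16 at index 4, swap → [58, 54, 41, 51, 37, 32, 34, 6, 14, 16]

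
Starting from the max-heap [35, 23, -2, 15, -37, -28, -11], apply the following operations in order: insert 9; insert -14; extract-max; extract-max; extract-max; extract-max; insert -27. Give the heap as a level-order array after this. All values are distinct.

[-2, -11, -27, -14, -37, -28]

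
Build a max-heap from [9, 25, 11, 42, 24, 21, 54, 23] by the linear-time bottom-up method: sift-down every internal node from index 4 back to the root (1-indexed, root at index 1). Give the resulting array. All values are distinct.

sift down from index 4: already satisfies heap property
sift down from index 3:
  11 vs larger child 54 at index 7, swap → [9, 25, 54, 42, 24, 21, 11, 23]
sift down from index 2:
  25 vs larger child 42 at index 4, swap → [9, 42, 54, 25, 24, 21, 11, 23]
sift down from index 1:
  9 vs larger child 54 at index 3, swap → [54, 42, 9, 25, 24, 21, 11, 23]
  9 vs larger child 21 at index 6, swap → [54, 42, 21, 25, 24, 9, 11, 23]

[54, 42, 21, 25, 24, 9, 11, 23]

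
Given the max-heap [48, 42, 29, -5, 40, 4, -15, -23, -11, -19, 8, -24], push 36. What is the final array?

[48, 42, 36, -5, 40, 29, -15, -23, -11, -19, 8, -24, 4]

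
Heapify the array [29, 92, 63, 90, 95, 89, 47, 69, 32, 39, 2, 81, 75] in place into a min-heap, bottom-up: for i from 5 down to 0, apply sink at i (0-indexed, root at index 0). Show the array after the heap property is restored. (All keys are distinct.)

[2, 29, 47, 32, 39, 75, 63, 69, 90, 92, 95, 81, 89]

sift down from index 5:
  89 vs smaller child 75 at index 12, swap → [29, 92, 63, 90, 95, 75, 47, 69, 32, 39, 2, 81, 89]
sift down from index 4:
  95 vs smaller child 2 at index 10, swap → [29, 92, 63, 90, 2, 75, 47, 69, 32, 39, 95, 81, 89]
sift down from index 3:
  90 vs smaller child 32 at index 8, swap → [29, 92, 63, 32, 2, 75, 47, 69, 90, 39, 95, 81, 89]
sift down from index 2:
  63 vs smaller child 47 at index 6, swap → [29, 92, 47, 32, 2, 75, 63, 69, 90, 39, 95, 81, 89]
sift down from index 1:
  92 vs smaller child 2 at index 4, swap → [29, 2, 47, 32, 92, 75, 63, 69, 90, 39, 95, 81, 89]
  92 vs smaller child 39 at index 9, swap → [29, 2, 47, 32, 39, 75, 63, 69, 90, 92, 95, 81, 89]
sift down from index 0:
  29 vs smaller child 2 at index 1, swap → [2, 29, 47, 32, 39, 75, 63, 69, 90, 92, 95, 81, 89]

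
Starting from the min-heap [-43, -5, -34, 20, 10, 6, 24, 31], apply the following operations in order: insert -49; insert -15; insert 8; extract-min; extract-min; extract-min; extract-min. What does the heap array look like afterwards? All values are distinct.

insert -49:
  append -49 at index 8 → [-43, -5, -34, 20, 10, 6, 24, 31, -49]
  -49 < parent 20 at index 3, swap → [-43, -5, -34, -49, 10, 6, 24, 31, 20]
  -49 < parent -5 at index 1, swap → [-43, -49, -34, -5, 10, 6, 24, 31, 20]
  -49 < parent -43 at index 0, swap → [-49, -43, -34, -5, 10, 6, 24, 31, 20]
insert -15:
  append -15 at index 9 → [-49, -43, -34, -5, 10, 6, 24, 31, 20, -15]
  -15 < parent 10 at index 4, swap → [-49, -43, -34, -5, -15, 6, 24, 31, 20, 10]
insert 8:
  append 8 at index 10 → [-49, -43, -34, -5, -15, 6, 24, 31, 20, 10, 8] (no swap needed)
extract-min → returns -49:
  remove root -49; move last element 8 to root → [8, -43, -34, -5, -15, 6, 24, 31, 20, 10]
  8 vs smaller child -43 at index 1, swap → [-43, 8, -34, -5, -15, 6, 24, 31, 20, 10]
  8 vs smaller child -15 at index 4, swap → [-43, -15, -34, -5, 8, 6, 24, 31, 20, 10]
extract-min → returns -43:
  remove root -43; move last element 10 to root → [10, -15, -34, -5, 8, 6, 24, 31, 20]
  10 vs smaller child -34 at index 2, swap → [-34, -15, 10, -5, 8, 6, 24, 31, 20]
  10 vs smaller child 6 at index 5, swap → [-34, -15, 6, -5, 8, 10, 24, 31, 20]
extract-min → returns -34:
  remove root -34; move last element 20 to root → [20, -15, 6, -5, 8, 10, 24, 31]
  20 vs smaller child -15 at index 1, swap → [-15, 20, 6, -5, 8, 10, 24, 31]
  20 vs smaller child -5 at index 3, swap → [-15, -5, 6, 20, 8, 10, 24, 31]
extract-min → returns -15:
  remove root -15; move last element 31 to root → [31, -5, 6, 20, 8, 10, 24]
  31 vs smaller child -5 at index 1, swap → [-5, 31, 6, 20, 8, 10, 24]
  31 vs smaller child 8 at index 4, swap → [-5, 8, 6, 20, 31, 10, 24]

[-5, 8, 6, 20, 31, 10, 24]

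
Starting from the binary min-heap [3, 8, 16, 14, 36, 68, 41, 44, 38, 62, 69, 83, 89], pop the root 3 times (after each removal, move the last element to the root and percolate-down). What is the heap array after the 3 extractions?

extract-min #1 returns 3:
  remove root 3; move last element 89 to root → [89, 8, 16, 14, 36, 68, 41, 44, 38, 62, 69, 83]
  89 vs smaller child 8 at index 1, swap → [8, 89, 16, 14, 36, 68, 41, 44, 38, 62, 69, 83]
  89 vs smaller child 14 at index 3, swap → [8, 14, 16, 89, 36, 68, 41, 44, 38, 62, 69, 83]
  89 vs smaller child 38 at index 8, swap → [8, 14, 16, 38, 36, 68, 41, 44, 89, 62, 69, 83]
extract-min #2 returns 8:
  remove root 8; move last element 83 to root → [83, 14, 16, 38, 36, 68, 41, 44, 89, 62, 69]
  83 vs smaller child 14 at index 1, swap → [14, 83, 16, 38, 36, 68, 41, 44, 89, 62, 69]
  83 vs smaller child 36 at index 4, swap → [14, 36, 16, 38, 83, 68, 41, 44, 89, 62, 69]
  83 vs smaller child 62 at index 9, swap → [14, 36, 16, 38, 62, 68, 41, 44, 89, 83, 69]
extract-min #3 returns 14:
  remove root 14; move last element 69 to root → [69, 36, 16, 38, 62, 68, 41, 44, 89, 83]
  69 vs smaller child 16 at index 2, swap → [16, 36, 69, 38, 62, 68, 41, 44, 89, 83]
  69 vs smaller child 41 at index 6, swap → [16, 36, 41, 38, 62, 68, 69, 44, 89, 83]

[16, 36, 41, 38, 62, 68, 69, 44, 89, 83]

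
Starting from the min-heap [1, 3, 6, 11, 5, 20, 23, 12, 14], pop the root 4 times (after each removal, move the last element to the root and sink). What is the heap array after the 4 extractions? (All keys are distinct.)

[11, 12, 20, 23, 14]

extract-min #1 returns 1:
  remove root 1; move last element 14 to root → [14, 3, 6, 11, 5, 20, 23, 12]
  14 vs smaller child 3 at index 1, swap → [3, 14, 6, 11, 5, 20, 23, 12]
  14 vs smaller child 5 at index 4, swap → [3, 5, 6, 11, 14, 20, 23, 12]
extract-min #2 returns 3:
  remove root 3; move last element 12 to root → [12, 5, 6, 11, 14, 20, 23]
  12 vs smaller child 5 at index 1, swap → [5, 12, 6, 11, 14, 20, 23]
  12 vs smaller child 11 at index 3, swap → [5, 11, 6, 12, 14, 20, 23]
extract-min #3 returns 5:
  remove root 5; move last element 23 to root → [23, 11, 6, 12, 14, 20]
  23 vs smaller child 6 at index 2, swap → [6, 11, 23, 12, 14, 20]
  23 vs only child 20 at index 5, swap → [6, 11, 20, 12, 14, 23]
extract-min #4 returns 6:
  remove root 6; move last element 23 to root → [23, 11, 20, 12, 14]
  23 vs smaller child 11 at index 1, swap → [11, 23, 20, 12, 14]
  23 vs smaller child 12 at index 3, swap → [11, 12, 20, 23, 14]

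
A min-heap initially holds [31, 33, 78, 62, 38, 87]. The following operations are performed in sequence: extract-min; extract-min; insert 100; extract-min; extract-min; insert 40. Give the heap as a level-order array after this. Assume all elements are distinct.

extract-min → returns 31:
  remove root 31; move last element 87 to root → [87, 33, 78, 62, 38]
  87 vs smaller child 33 at index 1, swap → [33, 87, 78, 62, 38]
  87 vs smaller child 38 at index 4, swap → [33, 38, 78, 62, 87]
extract-min → returns 33:
  remove root 33; move last element 87 to root → [87, 38, 78, 62]
  87 vs smaller child 38 at index 1, swap → [38, 87, 78, 62]
  87 vs only child 62 at index 3, swap → [38, 62, 78, 87]
insert 100:
  append 100 at index 4 → [38, 62, 78, 87, 100] (no swap needed)
extract-min → returns 38:
  remove root 38; move last element 100 to root → [100, 62, 78, 87]
  100 vs smaller child 62 at index 1, swap → [62, 100, 78, 87]
  100 vs only child 87 at index 3, swap → [62, 87, 78, 100]
extract-min → returns 62:
  remove root 62; move last element 100 to root → [100, 87, 78]
  100 vs smaller child 78 at index 2, swap → [78, 87, 100]
insert 40:
  append 40 at index 3 → [78, 87, 100, 40]
  40 < parent 87 at index 1, swap → [78, 40, 100, 87]
  40 < parent 78 at index 0, swap → [40, 78, 100, 87]

[40, 78, 100, 87]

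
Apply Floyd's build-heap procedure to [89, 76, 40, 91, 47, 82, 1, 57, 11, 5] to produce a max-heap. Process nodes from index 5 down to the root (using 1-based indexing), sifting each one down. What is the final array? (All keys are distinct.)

[91, 89, 82, 76, 47, 40, 1, 57, 11, 5]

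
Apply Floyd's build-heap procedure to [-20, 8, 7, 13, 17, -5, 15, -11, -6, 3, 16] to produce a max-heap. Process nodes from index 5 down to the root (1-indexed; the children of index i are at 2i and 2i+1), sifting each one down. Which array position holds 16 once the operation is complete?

2

sift down from index 5: already satisfies heap property
sift down from index 4: already satisfies heap property
sift down from index 3:
  7 vs larger child 15 at index 7, swap → [-20, 8, 15, 13, 17, -5, 7, -11, -6, 3, 16]
sift down from index 2:
  8 vs larger child 17 at index 5, swap → [-20, 17, 15, 13, 8, -5, 7, -11, -6, 3, 16]
  8 vs larger child 16 at index 11, swap → [-20, 17, 15, 13, 16, -5, 7, -11, -6, 3, 8]
sift down from index 1:
  -20 vs larger child 17 at index 2, swap → [17, -20, 15, 13, 16, -5, 7, -11, -6, 3, 8]
  -20 vs larger child 16 at index 5, swap → [17, 16, 15, 13, -20, -5, 7, -11, -6, 3, 8]
  -20 vs larger child 8 at index 11, swap → [17, 16, 15, 13, 8, -5, 7, -11, -6, 3, -20]
resulting array: [17, 16, 15, 13, 8, -5, 7, -11, -6, 3, -20]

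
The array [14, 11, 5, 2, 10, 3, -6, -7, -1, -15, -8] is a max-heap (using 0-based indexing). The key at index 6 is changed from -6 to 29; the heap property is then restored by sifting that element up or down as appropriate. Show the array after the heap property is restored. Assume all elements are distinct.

set index 6 from -6 to 29 → [14, 11, 5, 2, 10, 3, 29, -7, -1, -15, -8]
29 > parent 5 at index 2, swap → [14, 11, 29, 2, 10, 3, 5, -7, -1, -15, -8]
29 > parent 14 at index 0, swap → [29, 11, 14, 2, 10, 3, 5, -7, -1, -15, -8]

[29, 11, 14, 2, 10, 3, 5, -7, -1, -15, -8]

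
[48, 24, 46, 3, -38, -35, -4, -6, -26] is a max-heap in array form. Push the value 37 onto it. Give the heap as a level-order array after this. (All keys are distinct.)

append 37 at index 9 → [48, 24, 46, 3, -38, -35, -4, -6, -26, 37]
37 > parent -38 at index 4, swap → [48, 24, 46, 3, 37, -35, -4, -6, -26, -38]
37 > parent 24 at index 1, swap → [48, 37, 46, 3, 24, -35, -4, -6, -26, -38]

[48, 37, 46, 3, 24, -35, -4, -6, -26, -38]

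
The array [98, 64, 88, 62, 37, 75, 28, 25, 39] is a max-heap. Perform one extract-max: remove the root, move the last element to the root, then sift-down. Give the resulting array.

[88, 64, 75, 62, 37, 39, 28, 25]

remove root 98; move last element 39 to root → [39, 64, 88, 62, 37, 75, 28, 25]
39 vs larger child 88 at index 2, swap → [88, 64, 39, 62, 37, 75, 28, 25]
39 vs larger child 75 at index 5, swap → [88, 64, 75, 62, 37, 39, 28, 25]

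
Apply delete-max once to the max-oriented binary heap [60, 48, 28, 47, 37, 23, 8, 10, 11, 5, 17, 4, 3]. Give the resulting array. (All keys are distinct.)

[48, 47, 28, 11, 37, 23, 8, 10, 3, 5, 17, 4]

remove root 60; move last element 3 to root → [3, 48, 28, 47, 37, 23, 8, 10, 11, 5, 17, 4]
3 vs larger child 48 at index 1, swap → [48, 3, 28, 47, 37, 23, 8, 10, 11, 5, 17, 4]
3 vs larger child 47 at index 3, swap → [48, 47, 28, 3, 37, 23, 8, 10, 11, 5, 17, 4]
3 vs larger child 11 at index 8, swap → [48, 47, 28, 11, 37, 23, 8, 10, 3, 5, 17, 4]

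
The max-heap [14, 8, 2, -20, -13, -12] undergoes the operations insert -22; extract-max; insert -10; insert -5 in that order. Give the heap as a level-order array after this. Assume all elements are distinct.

insert -22:
  append -22 at index 6 → [14, 8, 2, -20, -13, -12, -22] (no swap needed)
extract-max → returns 14:
  remove root 14; move last element -22 to root → [-22, 8, 2, -20, -13, -12]
  -22 vs larger child 8 at index 1, swap → [8, -22, 2, -20, -13, -12]
  -22 vs larger child -13 at index 4, swap → [8, -13, 2, -20, -22, -12]
insert -10:
  append -10 at index 6 → [8, -13, 2, -20, -22, -12, -10] (no swap needed)
insert -5:
  append -5 at index 7 → [8, -13, 2, -20, -22, -12, -10, -5]
  -5 > parent -20 at index 3, swap → [8, -13, 2, -5, -22, -12, -10, -20]
  -5 > parent -13 at index 1, swap → [8, -5, 2, -13, -22, -12, -10, -20]

[8, -5, 2, -13, -22, -12, -10, -20]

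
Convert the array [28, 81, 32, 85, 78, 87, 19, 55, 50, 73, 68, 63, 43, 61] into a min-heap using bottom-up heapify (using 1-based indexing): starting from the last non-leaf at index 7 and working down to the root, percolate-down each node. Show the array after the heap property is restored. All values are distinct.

[19, 50, 28, 55, 68, 43, 32, 81, 85, 73, 78, 63, 87, 61]

sift down from index 7: already satisfies heap property
sift down from index 6:
  87 vs smaller child 43 at index 13, swap → [28, 81, 32, 85, 78, 43, 19, 55, 50, 73, 68, 63, 87, 61]
sift down from index 5:
  78 vs smaller child 68 at index 11, swap → [28, 81, 32, 85, 68, 43, 19, 55, 50, 73, 78, 63, 87, 61]
sift down from index 4:
  85 vs smaller child 50 at index 9, swap → [28, 81, 32, 50, 68, 43, 19, 55, 85, 73, 78, 63, 87, 61]
sift down from index 3:
  32 vs smaller child 19 at index 7, swap → [28, 81, 19, 50, 68, 43, 32, 55, 85, 73, 78, 63, 87, 61]
sift down from index 2:
  81 vs smaller child 50 at index 4, swap → [28, 50, 19, 81, 68, 43, 32, 55, 85, 73, 78, 63, 87, 61]
  81 vs smaller child 55 at index 8, swap → [28, 50, 19, 55, 68, 43, 32, 81, 85, 73, 78, 63, 87, 61]
sift down from index 1:
  28 vs smaller child 19 at index 3, swap → [19, 50, 28, 55, 68, 43, 32, 81, 85, 73, 78, 63, 87, 61]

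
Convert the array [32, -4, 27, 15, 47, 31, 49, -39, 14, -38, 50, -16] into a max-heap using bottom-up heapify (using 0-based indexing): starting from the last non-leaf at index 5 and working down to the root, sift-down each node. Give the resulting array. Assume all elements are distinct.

sift down from index 5: already satisfies heap property
sift down from index 4:
  47 vs larger child 50 at index 10, swap → [32, -4, 27, 15, 50, 31, 49, -39, 14, -38, 47, -16]
sift down from index 3: already satisfies heap property
sift down from index 2:
  27 vs larger child 49 at index 6, swap → [32, -4, 49, 15, 50, 31, 27, -39, 14, -38, 47, -16]
sift down from index 1:
  -4 vs larger child 50 at index 4, swap → [32, 50, 49, 15, -4, 31, 27, -39, 14, -38, 47, -16]
  -4 vs larger child 47 at index 10, swap → [32, 50, 49, 15, 47, 31, 27, -39, 14, -38, -4, -16]
sift down from index 0:
  32 vs larger child 50 at index 1, swap → [50, 32, 49, 15, 47, 31, 27, -39, 14, -38, -4, -16]
  32 vs larger child 47 at index 4, swap → [50, 47, 49, 15, 32, 31, 27, -39, 14, -38, -4, -16]

[50, 47, 49, 15, 32, 31, 27, -39, 14, -38, -4, -16]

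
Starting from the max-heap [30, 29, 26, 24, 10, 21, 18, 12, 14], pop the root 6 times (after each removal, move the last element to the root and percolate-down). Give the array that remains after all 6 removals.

[14, 10, 12]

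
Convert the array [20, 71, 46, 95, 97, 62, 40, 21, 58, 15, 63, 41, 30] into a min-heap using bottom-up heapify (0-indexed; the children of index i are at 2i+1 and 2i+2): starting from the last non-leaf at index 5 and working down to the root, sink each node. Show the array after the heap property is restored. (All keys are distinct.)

[15, 20, 30, 21, 63, 41, 40, 95, 58, 97, 71, 46, 62]

sift down from index 5:
  62 vs smaller child 30 at index 12, swap → [20, 71, 46, 95, 97, 30, 40, 21, 58, 15, 63, 41, 62]
sift down from index 4:
  97 vs smaller child 15 at index 9, swap → [20, 71, 46, 95, 15, 30, 40, 21, 58, 97, 63, 41, 62]
sift down from index 3:
  95 vs smaller child 21 at index 7, swap → [20, 71, 46, 21, 15, 30, 40, 95, 58, 97, 63, 41, 62]
sift down from index 2:
  46 vs smaller child 30 at index 5, swap → [20, 71, 30, 21, 15, 46, 40, 95, 58, 97, 63, 41, 62]
  46 vs smaller child 41 at index 11, swap → [20, 71, 30, 21, 15, 41, 40, 95, 58, 97, 63, 46, 62]
sift down from index 1:
  71 vs smaller child 15 at index 4, swap → [20, 15, 30, 21, 71, 41, 40, 95, 58, 97, 63, 46, 62]
  71 vs smaller child 63 at index 10, swap → [20, 15, 30, 21, 63, 41, 40, 95, 58, 97, 71, 46, 62]
sift down from index 0:
  20 vs smaller child 15 at index 1, swap → [15, 20, 30, 21, 63, 41, 40, 95, 58, 97, 71, 46, 62]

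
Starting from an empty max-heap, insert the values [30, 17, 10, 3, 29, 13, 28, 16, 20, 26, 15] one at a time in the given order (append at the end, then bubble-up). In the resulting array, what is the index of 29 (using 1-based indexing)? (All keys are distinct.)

Insert 30:
  append 30 at index 1 → [30] (no swap needed)
Insert 17:
  append 17 at index 2 → [30, 17] (no swap needed)
Insert 10:
  append 10 at index 3 → [30, 17, 10] (no swap needed)
Insert 3:
  append 3 at index 4 → [30, 17, 10, 3] (no swap needed)
Insert 29:
  append 29 at index 5 → [30, 17, 10, 3, 29]
  29 > parent 17 at index 2, swap → [30, 29, 10, 3, 17]
Insert 13:
  append 13 at index 6 → [30, 29, 10, 3, 17, 13]
  13 > parent 10 at index 3, swap → [30, 29, 13, 3, 17, 10]
Insert 28:
  append 28 at index 7 → [30, 29, 13, 3, 17, 10, 28]
  28 > parent 13 at index 3, swap → [30, 29, 28, 3, 17, 10, 13]
Insert 16:
  append 16 at index 8 → [30, 29, 28, 3, 17, 10, 13, 16]
  16 > parent 3 at index 4, swap → [30, 29, 28, 16, 17, 10, 13, 3]
Insert 20:
  append 20 at index 9 → [30, 29, 28, 16, 17, 10, 13, 3, 20]
  20 > parent 16 at index 4, swap → [30, 29, 28, 20, 17, 10, 13, 3, 16]
Insert 26:
  append 26 at index 10 → [30, 29, 28, 20, 17, 10, 13, 3, 16, 26]
  26 > parent 17 at index 5, swap → [30, 29, 28, 20, 26, 10, 13, 3, 16, 17]
Insert 15:
  append 15 at index 11 → [30, 29, 28, 20, 26, 10, 13, 3, 16, 17, 15] (no swap needed)
resulting array: [30, 29, 28, 20, 26, 10, 13, 3, 16, 17, 15]

2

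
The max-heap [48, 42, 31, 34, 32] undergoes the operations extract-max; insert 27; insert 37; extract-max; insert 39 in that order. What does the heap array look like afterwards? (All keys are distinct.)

[39, 34, 37, 32, 27, 31]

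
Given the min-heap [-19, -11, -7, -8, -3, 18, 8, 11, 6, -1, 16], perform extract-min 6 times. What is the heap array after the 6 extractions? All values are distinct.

extract-min #1 returns -19:
  remove root -19; move last element 16 to root → [16, -11, -7, -8, -3, 18, 8, 11, 6, -1]
  16 vs smaller child -11 at index 1, swap → [-11, 16, -7, -8, -3, 18, 8, 11, 6, -1]
  16 vs smaller child -8 at index 3, swap → [-11, -8, -7, 16, -3, 18, 8, 11, 6, -1]
  16 vs smaller child 6 at index 8, swap → [-11, -8, -7, 6, -3, 18, 8, 11, 16, -1]
extract-min #2 returns -11:
  remove root -11; move last element -1 to root → [-1, -8, -7, 6, -3, 18, 8, 11, 16]
  -1 vs smaller child -8 at index 1, swap → [-8, -1, -7, 6, -3, 18, 8, 11, 16]
  -1 vs smaller child -3 at index 4, swap → [-8, -3, -7, 6, -1, 18, 8, 11, 16]
extract-min #3 returns -8:
  remove root -8; move last element 16 to root → [16, -3, -7, 6, -1, 18, 8, 11]
  16 vs smaller child -7 at index 2, swap → [-7, -3, 16, 6, -1, 18, 8, 11]
  16 vs smaller child 8 at index 6, swap → [-7, -3, 8, 6, -1, 18, 16, 11]
extract-min #4 returns -7:
  remove root -7; move last element 11 to root → [11, -3, 8, 6, -1, 18, 16]
  11 vs smaller child -3 at index 1, swap → [-3, 11, 8, 6, -1, 18, 16]
  11 vs smaller child -1 at index 4, swap → [-3, -1, 8, 6, 11, 18, 16]
extract-min #5 returns -3:
  remove root -3; move last element 16 to root → [16, -1, 8, 6, 11, 18]
  16 vs smaller child -1 at index 1, swap → [-1, 16, 8, 6, 11, 18]
  16 vs smaller child 6 at index 3, swap → [-1, 6, 8, 16, 11, 18]
extract-min #6 returns -1:
  remove root -1; move last element 18 to root → [18, 6, 8, 16, 11]
  18 vs smaller child 6 at index 1, swap → [6, 18, 8, 16, 11]
  18 vs smaller child 11 at index 4, swap → [6, 11, 8, 16, 18]

[6, 11, 8, 16, 18]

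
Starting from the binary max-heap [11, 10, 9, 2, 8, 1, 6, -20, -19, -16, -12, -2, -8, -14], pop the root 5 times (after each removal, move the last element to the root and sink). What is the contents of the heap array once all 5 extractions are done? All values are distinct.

extract-max #1 returns 11:
  remove root 11; move last element -14 to root → [-14, 10, 9, 2, 8, 1, 6, -20, -19, -16, -12, -2, -8]
  -14 vs larger child 10 at index 1, swap → [10, -14, 9, 2, 8, 1, 6, -20, -19, -16, -12, -2, -8]
  -14 vs larger child 8 at index 4, swap → [10, 8, 9, 2, -14, 1, 6, -20, -19, -16, -12, -2, -8]
  -14 vs larger child -12 at index 10, swap → [10, 8, 9, 2, -12, 1, 6, -20, -19, -16, -14, -2, -8]
extract-max #2 returns 10:
  remove root 10; move last element -8 to root → [-8, 8, 9, 2, -12, 1, 6, -20, -19, -16, -14, -2]
  -8 vs larger child 9 at index 2, swap → [9, 8, -8, 2, -12, 1, 6, -20, -19, -16, -14, -2]
  -8 vs larger child 6 at index 6, swap → [9, 8, 6, 2, -12, 1, -8, -20, -19, -16, -14, -2]
extract-max #3 returns 9:
  remove root 9; move last element -2 to root → [-2, 8, 6, 2, -12, 1, -8, -20, -19, -16, -14]
  -2 vs larger child 8 at index 1, swap → [8, -2, 6, 2, -12, 1, -8, -20, -19, -16, -14]
  -2 vs larger child 2 at index 3, swap → [8, 2, 6, -2, -12, 1, -8, -20, -19, -16, -14]
extract-max #4 returns 8:
  remove root 8; move last element -14 to root → [-14, 2, 6, -2, -12, 1, -8, -20, -19, -16]
  -14 vs larger child 6 at index 2, swap → [6, 2, -14, -2, -12, 1, -8, -20, -19, -16]
  -14 vs larger child 1 at index 5, swap → [6, 2, 1, -2, -12, -14, -8, -20, -19, -16]
extract-max #5 returns 6:
  remove root 6; move last element -16 to root → [-16, 2, 1, -2, -12, -14, -8, -20, -19]
  -16 vs larger child 2 at index 1, swap → [2, -16, 1, -2, -12, -14, -8, -20, -19]
  -16 vs larger child -2 at index 3, swap → [2, -2, 1, -16, -12, -14, -8, -20, -19]

[2, -2, 1, -16, -12, -14, -8, -20, -19]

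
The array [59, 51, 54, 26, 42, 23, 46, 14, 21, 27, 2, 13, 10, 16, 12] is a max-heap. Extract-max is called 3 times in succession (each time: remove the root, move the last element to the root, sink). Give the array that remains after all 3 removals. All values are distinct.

extract-max #1 returns 59:
  remove root 59; move last element 12 to root → [12, 51, 54, 26, 42, 23, 46, 14, 21, 27, 2, 13, 10, 16]
  12 vs larger child 54 at index 2, swap → [54, 51, 12, 26, 42, 23, 46, 14, 21, 27, 2, 13, 10, 16]
  12 vs larger child 46 at index 6, swap → [54, 51, 46, 26, 42, 23, 12, 14, 21, 27, 2, 13, 10, 16]
  12 vs only child 16 at index 13, swap → [54, 51, 46, 26, 42, 23, 16, 14, 21, 27, 2, 13, 10, 12]
extract-max #2 returns 54:
  remove root 54; move last element 12 to root → [12, 51, 46, 26, 42, 23, 16, 14, 21, 27, 2, 13, 10]
  12 vs larger child 51 at index 1, swap → [51, 12, 46, 26, 42, 23, 16, 14, 21, 27, 2, 13, 10]
  12 vs larger child 42 at index 4, swap → [51, 42, 46, 26, 12, 23, 16, 14, 21, 27, 2, 13, 10]
  12 vs larger child 27 at index 9, swap → [51, 42, 46, 26, 27, 23, 16, 14, 21, 12, 2, 13, 10]
extract-max #3 returns 51:
  remove root 51; move last element 10 to root → [10, 42, 46, 26, 27, 23, 16, 14, 21, 12, 2, 13]
  10 vs larger child 46 at index 2, swap → [46, 42, 10, 26, 27, 23, 16, 14, 21, 12, 2, 13]
  10 vs larger child 23 at index 5, swap → [46, 42, 23, 26, 27, 10, 16, 14, 21, 12, 2, 13]
  10 vs only child 13 at index 11, swap → [46, 42, 23, 26, 27, 13, 16, 14, 21, 12, 2, 10]

[46, 42, 23, 26, 27, 13, 16, 14, 21, 12, 2, 10]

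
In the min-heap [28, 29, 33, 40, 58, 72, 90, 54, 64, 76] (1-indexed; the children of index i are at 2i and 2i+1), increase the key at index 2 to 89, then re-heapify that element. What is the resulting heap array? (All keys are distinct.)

[28, 40, 33, 54, 58, 72, 90, 89, 64, 76]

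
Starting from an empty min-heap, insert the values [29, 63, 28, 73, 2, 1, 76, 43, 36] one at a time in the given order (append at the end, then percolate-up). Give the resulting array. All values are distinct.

Insert 29:
  append 29 at index 0 → [29] (no swap needed)
Insert 63:
  append 63 at index 1 → [29, 63] (no swap needed)
Insert 28:
  append 28 at index 2 → [29, 63, 28]
  28 < parent 29 at index 0, swap → [28, 63, 29]
Insert 73:
  append 73 at index 3 → [28, 63, 29, 73] (no swap needed)
Insert 2:
  append 2 at index 4 → [28, 63, 29, 73, 2]
  2 < parent 63 at index 1, swap → [28, 2, 29, 73, 63]
  2 < parent 28 at index 0, swap → [2, 28, 29, 73, 63]
Insert 1:
  append 1 at index 5 → [2, 28, 29, 73, 63, 1]
  1 < parent 29 at index 2, swap → [2, 28, 1, 73, 63, 29]
  1 < parent 2 at index 0, swap → [1, 28, 2, 73, 63, 29]
Insert 76:
  append 76 at index 6 → [1, 28, 2, 73, 63, 29, 76] (no swap needed)
Insert 43:
  append 43 at index 7 → [1, 28, 2, 73, 63, 29, 76, 43]
  43 < parent 73 at index 3, swap → [1, 28, 2, 43, 63, 29, 76, 73]
Insert 36:
  append 36 at index 8 → [1, 28, 2, 43, 63, 29, 76, 73, 36]
  36 < parent 43 at index 3, swap → [1, 28, 2, 36, 63, 29, 76, 73, 43]

[1, 28, 2, 36, 63, 29, 76, 73, 43]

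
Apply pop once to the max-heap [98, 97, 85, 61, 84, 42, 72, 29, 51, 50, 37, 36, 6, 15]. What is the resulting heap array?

[97, 84, 85, 61, 50, 42, 72, 29, 51, 15, 37, 36, 6]

remove root 98; move last element 15 to root → [15, 97, 85, 61, 84, 42, 72, 29, 51, 50, 37, 36, 6]
15 vs larger child 97 at index 1, swap → [97, 15, 85, 61, 84, 42, 72, 29, 51, 50, 37, 36, 6]
15 vs larger child 84 at index 4, swap → [97, 84, 85, 61, 15, 42, 72, 29, 51, 50, 37, 36, 6]
15 vs larger child 50 at index 9, swap → [97, 84, 85, 61, 50, 42, 72, 29, 51, 15, 37, 36, 6]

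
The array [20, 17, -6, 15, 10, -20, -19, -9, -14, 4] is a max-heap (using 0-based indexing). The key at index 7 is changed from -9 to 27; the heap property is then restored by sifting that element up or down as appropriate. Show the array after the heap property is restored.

[27, 20, -6, 17, 10, -20, -19, 15, -14, 4]

set index 7 from -9 to 27 → [20, 17, -6, 15, 10, -20, -19, 27, -14, 4]
27 > parent 15 at index 3, swap → [20, 17, -6, 27, 10, -20, -19, 15, -14, 4]
27 > parent 17 at index 1, swap → [20, 27, -6, 17, 10, -20, -19, 15, -14, 4]
27 > parent 20 at index 0, swap → [27, 20, -6, 17, 10, -20, -19, 15, -14, 4]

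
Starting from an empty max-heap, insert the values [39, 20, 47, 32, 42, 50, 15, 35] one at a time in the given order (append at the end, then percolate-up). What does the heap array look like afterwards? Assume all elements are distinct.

[50, 42, 47, 35, 32, 39, 15, 20]

Insert 39:
  append 39 at index 0 → [39] (no swap needed)
Insert 20:
  append 20 at index 1 → [39, 20] (no swap needed)
Insert 47:
  append 47 at index 2 → [39, 20, 47]
  47 > parent 39 at index 0, swap → [47, 20, 39]
Insert 32:
  append 32 at index 3 → [47, 20, 39, 32]
  32 > parent 20 at index 1, swap → [47, 32, 39, 20]
Insert 42:
  append 42 at index 4 → [47, 32, 39, 20, 42]
  42 > parent 32 at index 1, swap → [47, 42, 39, 20, 32]
Insert 50:
  append 50 at index 5 → [47, 42, 39, 20, 32, 50]
  50 > parent 39 at index 2, swap → [47, 42, 50, 20, 32, 39]
  50 > parent 47 at index 0, swap → [50, 42, 47, 20, 32, 39]
Insert 15:
  append 15 at index 6 → [50, 42, 47, 20, 32, 39, 15] (no swap needed)
Insert 35:
  append 35 at index 7 → [50, 42, 47, 20, 32, 39, 15, 35]
  35 > parent 20 at index 3, swap → [50, 42, 47, 35, 32, 39, 15, 20]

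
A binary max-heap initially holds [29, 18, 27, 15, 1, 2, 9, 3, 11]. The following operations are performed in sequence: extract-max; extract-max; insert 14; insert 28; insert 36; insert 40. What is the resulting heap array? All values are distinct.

[40, 36, 11, 15, 28, 2, 9, 3, 14, 1, 18]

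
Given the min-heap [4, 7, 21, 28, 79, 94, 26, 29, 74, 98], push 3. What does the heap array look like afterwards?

append 3 at index 10 → [4, 7, 21, 28, 79, 94, 26, 29, 74, 98, 3]
3 < parent 79 at index 4, swap → [4, 7, 21, 28, 3, 94, 26, 29, 74, 98, 79]
3 < parent 7 at index 1, swap → [4, 3, 21, 28, 7, 94, 26, 29, 74, 98, 79]
3 < parent 4 at index 0, swap → [3, 4, 21, 28, 7, 94, 26, 29, 74, 98, 79]

[3, 4, 21, 28, 7, 94, 26, 29, 74, 98, 79]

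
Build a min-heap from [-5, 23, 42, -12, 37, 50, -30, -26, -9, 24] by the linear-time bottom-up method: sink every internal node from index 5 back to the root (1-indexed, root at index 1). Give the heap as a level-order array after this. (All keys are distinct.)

sift down from index 5:
  37 vs only child 24 at index 10, swap → [-5, 23, 42, -12, 24, 50, -30, -26, -9, 37]
sift down from index 4:
  -12 vs smaller child -26 at index 8, swap → [-5, 23, 42, -26, 24, 50, -30, -12, -9, 37]
sift down from index 3:
  42 vs smaller child -30 at index 7, swap → [-5, 23, -30, -26, 24, 50, 42, -12, -9, 37]
sift down from index 2:
  23 vs smaller child -26 at index 4, swap → [-5, -26, -30, 23, 24, 50, 42, -12, -9, 37]
  23 vs smaller child -12 at index 8, swap → [-5, -26, -30, -12, 24, 50, 42, 23, -9, 37]
sift down from index 1:
  -5 vs smaller child -30 at index 3, swap → [-30, -26, -5, -12, 24, 50, 42, 23, -9, 37]

[-30, -26, -5, -12, 24, 50, 42, 23, -9, 37]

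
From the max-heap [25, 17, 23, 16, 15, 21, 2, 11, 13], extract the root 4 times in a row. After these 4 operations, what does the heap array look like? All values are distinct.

extract-max #1 returns 25:
  remove root 25; move last element 13 to root → [13, 17, 23, 16, 15, 21, 2, 11]
  13 vs larger child 23 at index 2, swap → [23, 17, 13, 16, 15, 21, 2, 11]
  13 vs larger child 21 at index 5, swap → [23, 17, 21, 16, 15, 13, 2, 11]
extract-max #2 returns 23:
  remove root 23; move last element 11 to root → [11, 17, 21, 16, 15, 13, 2]
  11 vs larger child 21 at index 2, swap → [21, 17, 11, 16, 15, 13, 2]
  11 vs larger child 13 at index 5, swap → [21, 17, 13, 16, 15, 11, 2]
extract-max #3 returns 21:
  remove root 21; move last element 2 to root → [2, 17, 13, 16, 15, 11]
  2 vs larger child 17 at index 1, swap → [17, 2, 13, 16, 15, 11]
  2 vs larger child 16 at index 3, swap → [17, 16, 13, 2, 15, 11]
extract-max #4 returns 17:
  remove root 17; move last element 11 to root → [11, 16, 13, 2, 15]
  11 vs larger child 16 at index 1, swap → [16, 11, 13, 2, 15]
  11 vs larger child 15 at index 4, swap → [16, 15, 13, 2, 11]

[16, 15, 13, 2, 11]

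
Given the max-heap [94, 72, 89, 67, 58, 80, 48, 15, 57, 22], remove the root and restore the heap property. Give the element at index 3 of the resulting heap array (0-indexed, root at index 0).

remove root 94; move last element 22 to root → [22, 72, 89, 67, 58, 80, 48, 15, 57]
22 vs larger child 89 at index 2, swap → [89, 72, 22, 67, 58, 80, 48, 15, 57]
22 vs larger child 80 at index 5, swap → [89, 72, 80, 67, 58, 22, 48, 15, 57]
resulting array: [89, 72, 80, 67, 58, 22, 48, 15, 57]

67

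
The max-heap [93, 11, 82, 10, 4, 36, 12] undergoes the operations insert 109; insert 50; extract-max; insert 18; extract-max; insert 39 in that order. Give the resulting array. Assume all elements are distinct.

insert 109:
  append 109 at index 7 → [93, 11, 82, 10, 4, 36, 12, 109]
  109 > parent 10 at index 3, swap → [93, 11, 82, 109, 4, 36, 12, 10]
  109 > parent 11 at index 1, swap → [93, 109, 82, 11, 4, 36, 12, 10]
  109 > parent 93 at index 0, swap → [109, 93, 82, 11, 4, 36, 12, 10]
insert 50:
  append 50 at index 8 → [109, 93, 82, 11, 4, 36, 12, 10, 50]
  50 > parent 11 at index 3, swap → [109, 93, 82, 50, 4, 36, 12, 10, 11]
extract-max → returns 109:
  remove root 109; move last element 11 to root → [11, 93, 82, 50, 4, 36, 12, 10]
  11 vs larger child 93 at index 1, swap → [93, 11, 82, 50, 4, 36, 12, 10]
  11 vs larger child 50 at index 3, swap → [93, 50, 82, 11, 4, 36, 12, 10]
insert 18:
  append 18 at index 8 → [93, 50, 82, 11, 4, 36, 12, 10, 18]
  18 > parent 11 at index 3, swap → [93, 50, 82, 18, 4, 36, 12, 10, 11]
extract-max → returns 93:
  remove root 93; move last element 11 to root → [11, 50, 82, 18, 4, 36, 12, 10]
  11 vs larger child 82 at index 2, swap → [82, 50, 11, 18, 4, 36, 12, 10]
  11 vs larger child 36 at index 5, swap → [82, 50, 36, 18, 4, 11, 12, 10]
insert 39:
  append 39 at index 8 → [82, 50, 36, 18, 4, 11, 12, 10, 39]
  39 > parent 18 at index 3, swap → [82, 50, 36, 39, 4, 11, 12, 10, 18]

[82, 50, 36, 39, 4, 11, 12, 10, 18]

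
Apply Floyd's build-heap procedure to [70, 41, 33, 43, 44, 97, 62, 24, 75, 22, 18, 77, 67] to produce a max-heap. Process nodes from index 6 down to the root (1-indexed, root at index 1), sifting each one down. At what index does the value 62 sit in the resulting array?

7

sift down from index 6: already satisfies heap property
sift down from index 5: already satisfies heap property
sift down from index 4:
  43 vs larger child 75 at index 9, swap → [70, 41, 33, 75, 44, 97, 62, 24, 43, 22, 18, 77, 67]
sift down from index 3:
  33 vs larger child 97 at index 6, swap → [70, 41, 97, 75, 44, 33, 62, 24, 43, 22, 18, 77, 67]
  33 vs larger child 77 at index 12, swap → [70, 41, 97, 75, 44, 77, 62, 24, 43, 22, 18, 33, 67]
sift down from index 2:
  41 vs larger child 75 at index 4, swap → [70, 75, 97, 41, 44, 77, 62, 24, 43, 22, 18, 33, 67]
  41 vs larger child 43 at index 9, swap → [70, 75, 97, 43, 44, 77, 62, 24, 41, 22, 18, 33, 67]
sift down from index 1:
  70 vs larger child 97 at index 3, swap → [97, 75, 70, 43, 44, 77, 62, 24, 41, 22, 18, 33, 67]
  70 vs larger child 77 at index 6, swap → [97, 75, 77, 43, 44, 70, 62, 24, 41, 22, 18, 33, 67]
resulting array: [97, 75, 77, 43, 44, 70, 62, 24, 41, 22, 18, 33, 67]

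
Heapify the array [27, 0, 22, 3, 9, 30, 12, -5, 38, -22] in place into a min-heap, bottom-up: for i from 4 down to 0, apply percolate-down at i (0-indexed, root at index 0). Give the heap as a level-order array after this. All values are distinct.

sift down from index 4:
  9 vs only child -22 at index 9, swap → [27, 0, 22, 3, -22, 30, 12, -5, 38, 9]
sift down from index 3:
  3 vs smaller child -5 at index 7, swap → [27, 0, 22, -5, -22, 30, 12, 3, 38, 9]
sift down from index 2:
  22 vs smaller child 12 at index 6, swap → [27, 0, 12, -5, -22, 30, 22, 3, 38, 9]
sift down from index 1:
  0 vs smaller child -22 at index 4, swap → [27, -22, 12, -5, 0, 30, 22, 3, 38, 9]
sift down from index 0:
  27 vs smaller child -22 at index 1, swap → [-22, 27, 12, -5, 0, 30, 22, 3, 38, 9]
  27 vs smaller child -5 at index 3, swap → [-22, -5, 12, 27, 0, 30, 22, 3, 38, 9]
  27 vs smaller child 3 at index 7, swap → [-22, -5, 12, 3, 0, 30, 22, 27, 38, 9]

[-22, -5, 12, 3, 0, 30, 22, 27, 38, 9]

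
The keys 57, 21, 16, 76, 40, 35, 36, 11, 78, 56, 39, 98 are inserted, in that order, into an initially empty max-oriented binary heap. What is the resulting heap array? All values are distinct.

[98, 76, 78, 57, 56, 36, 35, 11, 21, 40, 39, 16]

Insert 57:
  append 57 at index 0 → [57] (no swap needed)
Insert 21:
  append 21 at index 1 → [57, 21] (no swap needed)
Insert 16:
  append 16 at index 2 → [57, 21, 16] (no swap needed)
Insert 76:
  append 76 at index 3 → [57, 21, 16, 76]
  76 > parent 21 at index 1, swap → [57, 76, 16, 21]
  76 > parent 57 at index 0, swap → [76, 57, 16, 21]
Insert 40:
  append 40 at index 4 → [76, 57, 16, 21, 40] (no swap needed)
Insert 35:
  append 35 at index 5 → [76, 57, 16, 21, 40, 35]
  35 > parent 16 at index 2, swap → [76, 57, 35, 21, 40, 16]
Insert 36:
  append 36 at index 6 → [76, 57, 35, 21, 40, 16, 36]
  36 > parent 35 at index 2, swap → [76, 57, 36, 21, 40, 16, 35]
Insert 11:
  append 11 at index 7 → [76, 57, 36, 21, 40, 16, 35, 11] (no swap needed)
Insert 78:
  append 78 at index 8 → [76, 57, 36, 21, 40, 16, 35, 11, 78]
  78 > parent 21 at index 3, swap → [76, 57, 36, 78, 40, 16, 35, 11, 21]
  78 > parent 57 at index 1, swap → [76, 78, 36, 57, 40, 16, 35, 11, 21]
  78 > parent 76 at index 0, swap → [78, 76, 36, 57, 40, 16, 35, 11, 21]
Insert 56:
  append 56 at index 9 → [78, 76, 36, 57, 40, 16, 35, 11, 21, 56]
  56 > parent 40 at index 4, swap → [78, 76, 36, 57, 56, 16, 35, 11, 21, 40]
Insert 39:
  append 39 at index 10 → [78, 76, 36, 57, 56, 16, 35, 11, 21, 40, 39] (no swap needed)
Insert 98:
  append 98 at index 11 → [78, 76, 36, 57, 56, 16, 35, 11, 21, 40, 39, 98]
  98 > parent 16 at index 5, swap → [78, 76, 36, 57, 56, 98, 35, 11, 21, 40, 39, 16]
  98 > parent 36 at index 2, swap → [78, 76, 98, 57, 56, 36, 35, 11, 21, 40, 39, 16]
  98 > parent 78 at index 0, swap → [98, 76, 78, 57, 56, 36, 35, 11, 21, 40, 39, 16]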